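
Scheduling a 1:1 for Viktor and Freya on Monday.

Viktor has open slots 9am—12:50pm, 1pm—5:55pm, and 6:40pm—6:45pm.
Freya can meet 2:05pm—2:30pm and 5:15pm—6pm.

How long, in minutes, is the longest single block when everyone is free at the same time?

Viktor ∩ Freya: 14:05–14:30, 17:15–17:55.
Common window lengths: 25, 40 min; longest is 40.

40 minutes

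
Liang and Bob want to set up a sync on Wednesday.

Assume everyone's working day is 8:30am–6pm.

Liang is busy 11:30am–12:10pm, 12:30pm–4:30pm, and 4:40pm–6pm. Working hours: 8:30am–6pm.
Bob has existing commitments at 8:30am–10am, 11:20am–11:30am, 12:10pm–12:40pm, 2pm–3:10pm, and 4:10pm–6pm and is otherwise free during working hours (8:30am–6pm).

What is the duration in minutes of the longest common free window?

Liang free within 08:30–18:00: 08:30–11:30, 12:10–12:30, 16:30–16:40.
Bob free within 08:30–18:00: 10:00–11:20, 11:30–12:10, 12:40–14:00, 15:10–16:10.
Liang ∩ Bob: 10:00–11:20.
Single common window of 80 minutes.

80 minutes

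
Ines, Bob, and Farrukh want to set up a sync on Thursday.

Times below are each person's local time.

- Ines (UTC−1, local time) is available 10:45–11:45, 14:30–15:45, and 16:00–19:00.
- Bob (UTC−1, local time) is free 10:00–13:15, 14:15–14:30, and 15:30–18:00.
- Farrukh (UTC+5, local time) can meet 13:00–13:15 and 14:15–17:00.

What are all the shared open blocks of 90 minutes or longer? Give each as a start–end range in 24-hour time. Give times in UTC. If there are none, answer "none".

Ines → UTC: 11:45–12:45, 15:30–16:45, 17:00–20:00.
Bob → UTC: 11:00–14:15, 15:15–15:30, 16:30–19:00.
Farrukh → UTC: 08:00–08:15, 09:15–12:00.
Ines ∩ Bob: 11:45–12:45, 16:30–16:45, 17:00–19:00.
Ines ∩ Bob ∩ Farrukh: 11:45–12:00.
Windows ≥ 90 min: (none).

none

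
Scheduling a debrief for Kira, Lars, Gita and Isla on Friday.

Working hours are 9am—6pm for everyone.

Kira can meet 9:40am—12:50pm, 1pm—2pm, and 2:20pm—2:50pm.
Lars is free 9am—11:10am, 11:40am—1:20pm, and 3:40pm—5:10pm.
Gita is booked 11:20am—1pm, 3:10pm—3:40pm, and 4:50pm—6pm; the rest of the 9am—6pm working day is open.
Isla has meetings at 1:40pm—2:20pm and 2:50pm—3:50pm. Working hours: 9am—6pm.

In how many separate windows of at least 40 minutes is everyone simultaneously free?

Gita free within 09:00–18:00: 09:00–11:20, 13:00–15:10, 15:40–16:50.
Isla free within 09:00–18:00: 09:00–13:40, 14:20–14:50, 15:50–18:00.
Kira ∩ Lars: 09:40–11:10, 11:40–12:50, 13:00–13:20.
Kira ∩ Lars ∩ Gita: 09:40–11:10, 13:00–13:20.
Kira ∩ Lars ∩ Gita ∩ Isla: 09:40–11:10, 13:00–13:20.
Windows ≥ 40 min: 09:40–11:10.
That's 1 window.

1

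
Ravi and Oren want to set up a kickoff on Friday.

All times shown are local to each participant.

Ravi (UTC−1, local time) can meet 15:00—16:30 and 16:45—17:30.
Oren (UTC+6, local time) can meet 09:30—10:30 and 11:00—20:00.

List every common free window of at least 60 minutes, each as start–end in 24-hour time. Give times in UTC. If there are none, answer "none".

none

Ravi → UTC: 16:00–17:30, 17:45–18:30.
Oren → UTC: 03:30–04:30, 05:00–14:00.
Ravi ∩ Oren: (none).
Windows ≥ 60 min: (none).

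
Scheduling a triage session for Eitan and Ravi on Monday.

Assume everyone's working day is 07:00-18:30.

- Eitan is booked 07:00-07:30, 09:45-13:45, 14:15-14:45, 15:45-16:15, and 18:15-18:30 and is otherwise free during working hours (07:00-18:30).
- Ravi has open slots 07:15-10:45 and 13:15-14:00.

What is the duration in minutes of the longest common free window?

135 minutes

Eitan free within 07:00–18:30: 07:30–09:45, 13:45–14:15, 14:45–15:45, 16:15–18:15.
Eitan ∩ Ravi: 07:30–09:45, 13:45–14:00.
Common window lengths: 135, 15 min; longest is 135.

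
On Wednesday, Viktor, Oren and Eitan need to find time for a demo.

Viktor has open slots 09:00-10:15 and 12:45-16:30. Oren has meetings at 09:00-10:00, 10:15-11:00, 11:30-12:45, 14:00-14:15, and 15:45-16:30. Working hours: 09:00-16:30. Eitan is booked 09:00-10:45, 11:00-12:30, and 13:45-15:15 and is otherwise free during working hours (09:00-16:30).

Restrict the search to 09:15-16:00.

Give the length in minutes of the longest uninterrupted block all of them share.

60 minutes

Oren free within 09:00–16:30: 10:00–10:15, 11:00–11:30, 12:45–14:00, 14:15–15:45.
Eitan free within 09:00–16:30: 10:45–11:00, 12:30–13:45, 15:15–16:30.
Viktor ∩ Oren: 10:00–10:15, 12:45–14:00, 14:15–15:45.
Viktor ∩ Oren ∩ Eitan: 12:45–13:45, 15:15–15:45.
Restricted to 09:15–16:00: 12:45–13:45, 15:15–15:45.
Common window lengths: 60, 30 min; longest is 60.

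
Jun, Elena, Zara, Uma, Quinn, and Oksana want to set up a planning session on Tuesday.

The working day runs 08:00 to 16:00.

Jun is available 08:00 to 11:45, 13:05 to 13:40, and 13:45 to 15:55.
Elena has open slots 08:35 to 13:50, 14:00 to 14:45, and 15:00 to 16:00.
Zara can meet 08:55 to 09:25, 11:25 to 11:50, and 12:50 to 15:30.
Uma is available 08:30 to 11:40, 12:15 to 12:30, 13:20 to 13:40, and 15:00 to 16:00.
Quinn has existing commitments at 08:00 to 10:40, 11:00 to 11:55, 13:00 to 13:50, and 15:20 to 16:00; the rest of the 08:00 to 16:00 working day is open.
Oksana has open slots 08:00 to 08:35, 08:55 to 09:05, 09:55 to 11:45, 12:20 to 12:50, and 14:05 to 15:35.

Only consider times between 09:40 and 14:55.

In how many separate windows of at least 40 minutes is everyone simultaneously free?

0

Quinn free within 08:00–16:00: 10:40–11:00, 11:55–13:00, 13:50–15:20.
Jun ∩ Elena: 08:35–11:45, 13:05–13:40, 13:45–13:50, 14:00–14:45, 15:00–15:55.
Jun ∩ Elena ∩ Zara: 08:55–09:25, 11:25–11:45, 13:05–13:40, 13:45–13:50, 14:00–14:45, 15:00–15:30.
Jun ∩ Elena ∩ Zara ∩ Uma: 08:55–09:25, 11:25–11:40, 13:20–13:40, 15:00–15:30.
Jun ∩ Elena ∩ Zara ∩ Uma ∩ Quinn: 15:00–15:20.
Jun ∩ Elena ∩ Zara ∩ Uma ∩ Quinn ∩ Oksana: 15:00–15:20.
Restricted to 09:40–14:55: (none).
Windows ≥ 40 min: (none).
That's 0 windows.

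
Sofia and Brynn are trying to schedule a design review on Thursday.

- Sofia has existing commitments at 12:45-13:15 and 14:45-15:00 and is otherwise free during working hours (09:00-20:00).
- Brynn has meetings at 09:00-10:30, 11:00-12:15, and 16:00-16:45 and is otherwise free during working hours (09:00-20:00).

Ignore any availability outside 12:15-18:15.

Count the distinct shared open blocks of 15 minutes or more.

Sofia free within 09:00–20:00: 09:00–12:45, 13:15–14:45, 15:00–20:00.
Brynn free within 09:00–20:00: 10:30–11:00, 12:15–16:00, 16:45–20:00.
Sofia ∩ Brynn: 10:30–11:00, 12:15–12:45, 13:15–14:45, 15:00–16:00, 16:45–20:00.
Restricted to 12:15–18:15: 12:15–12:45, 13:15–14:45, 15:00–16:00, 16:45–18:15.
Windows ≥ 15 min: 12:15–12:45, 13:15–14:45, 15:00–16:00, 16:45–18:15.
That's 4 windows.

4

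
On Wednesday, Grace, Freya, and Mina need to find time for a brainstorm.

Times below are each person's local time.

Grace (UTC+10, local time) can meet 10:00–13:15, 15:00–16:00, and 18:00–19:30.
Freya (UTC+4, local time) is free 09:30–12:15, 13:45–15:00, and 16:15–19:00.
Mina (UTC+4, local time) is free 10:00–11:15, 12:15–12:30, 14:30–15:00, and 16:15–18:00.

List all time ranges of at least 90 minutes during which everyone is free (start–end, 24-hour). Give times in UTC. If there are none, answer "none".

none

Grace → UTC: 00:00–03:15, 05:00–06:00, 08:00–09:30.
Freya → UTC: 05:30–08:15, 09:45–11:00, 12:15–15:00.
Mina → UTC: 06:00–07:15, 08:15–08:30, 10:30–11:00, 12:15–14:00.
Grace ∩ Freya: 05:30–06:00, 08:00–08:15.
Grace ∩ Freya ∩ Mina: (none).
Windows ≥ 90 min: (none).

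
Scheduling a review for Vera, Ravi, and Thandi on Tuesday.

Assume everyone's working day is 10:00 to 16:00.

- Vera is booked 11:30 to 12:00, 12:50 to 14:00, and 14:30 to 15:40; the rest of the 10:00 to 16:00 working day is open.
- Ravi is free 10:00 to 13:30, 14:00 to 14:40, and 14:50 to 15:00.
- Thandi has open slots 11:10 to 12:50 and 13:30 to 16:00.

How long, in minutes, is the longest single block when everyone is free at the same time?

Vera free within 10:00–16:00: 10:00–11:30, 12:00–12:50, 14:00–14:30, 15:40–16:00.
Vera ∩ Ravi: 10:00–11:30, 12:00–12:50, 14:00–14:30.
Vera ∩ Ravi ∩ Thandi: 11:10–11:30, 12:00–12:50, 14:00–14:30.
Common window lengths: 20, 50, 30 min; longest is 50.

50 minutes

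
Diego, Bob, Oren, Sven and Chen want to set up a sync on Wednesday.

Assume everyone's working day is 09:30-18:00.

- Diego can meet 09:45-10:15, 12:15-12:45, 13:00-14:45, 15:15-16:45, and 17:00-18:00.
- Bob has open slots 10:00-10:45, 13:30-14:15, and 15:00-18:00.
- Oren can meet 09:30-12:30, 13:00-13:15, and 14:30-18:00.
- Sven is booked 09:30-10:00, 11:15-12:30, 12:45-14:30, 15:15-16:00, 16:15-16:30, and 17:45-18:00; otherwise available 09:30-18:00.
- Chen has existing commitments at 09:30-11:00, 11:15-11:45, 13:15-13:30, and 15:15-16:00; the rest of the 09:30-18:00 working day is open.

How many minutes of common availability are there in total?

Sven free within 09:30–18:00: 10:00–11:15, 12:30–12:45, 14:30–15:15, 16:00–16:15, 16:30–17:45.
Chen free within 09:30–18:00: 11:00–11:15, 11:45–13:15, 13:30–15:15, 16:00–18:00.
Diego ∩ Bob: 10:00–10:15, 13:30–14:15, 15:15–16:45, 17:00–18:00.
Diego ∩ Bob ∩ Oren: 10:00–10:15, 15:15–16:45, 17:00–18:00.
Diego ∩ Bob ∩ Oren ∩ Sven: 10:00–10:15, 16:00–16:15, 16:30–16:45, 17:00–17:45.
Diego ∩ Bob ∩ Oren ∩ Sven ∩ Chen: 16:00–16:15, 16:30–16:45, 17:00–17:45.
Total common minutes: 15 + 15 + 45 = 75.

75 minutes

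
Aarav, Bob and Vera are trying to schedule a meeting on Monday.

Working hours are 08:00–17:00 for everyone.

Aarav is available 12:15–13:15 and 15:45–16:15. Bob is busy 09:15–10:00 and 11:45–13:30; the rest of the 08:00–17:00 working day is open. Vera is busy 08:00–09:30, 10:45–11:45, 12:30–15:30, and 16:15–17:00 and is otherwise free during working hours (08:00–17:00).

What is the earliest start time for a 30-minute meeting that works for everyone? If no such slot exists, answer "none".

15:45

Bob free within 08:00–17:00: 08:00–09:15, 10:00–11:45, 13:30–17:00.
Vera free within 08:00–17:00: 09:30–10:45, 11:45–12:30, 15:30–16:15.
Aarav ∩ Bob: 15:45–16:15.
Aarav ∩ Bob ∩ Vera: 15:45–16:15.
Windows ≥ 30 min: 15:45–16:15.
Earliest such window starts at 15:45.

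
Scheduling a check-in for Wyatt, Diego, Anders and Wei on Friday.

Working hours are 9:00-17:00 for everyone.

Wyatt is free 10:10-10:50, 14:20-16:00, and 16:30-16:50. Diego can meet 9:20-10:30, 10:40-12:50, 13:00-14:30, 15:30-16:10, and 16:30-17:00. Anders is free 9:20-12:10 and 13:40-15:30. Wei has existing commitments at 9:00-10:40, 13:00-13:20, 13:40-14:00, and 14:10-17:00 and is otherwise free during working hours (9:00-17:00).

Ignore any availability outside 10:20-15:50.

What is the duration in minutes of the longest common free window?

10 minutes

Wei free within 09:00–17:00: 10:40–13:00, 13:20–13:40, 14:00–14:10.
Wyatt ∩ Diego: 10:10–10:30, 10:40–10:50, 14:20–14:30, 15:30–16:00, 16:30–16:50.
Wyatt ∩ Diego ∩ Anders: 10:10–10:30, 10:40–10:50, 14:20–14:30.
Wyatt ∩ Diego ∩ Anders ∩ Wei: 10:40–10:50.
Restricted to 10:20–15:50: 10:40–10:50.
Single common window of 10 minutes.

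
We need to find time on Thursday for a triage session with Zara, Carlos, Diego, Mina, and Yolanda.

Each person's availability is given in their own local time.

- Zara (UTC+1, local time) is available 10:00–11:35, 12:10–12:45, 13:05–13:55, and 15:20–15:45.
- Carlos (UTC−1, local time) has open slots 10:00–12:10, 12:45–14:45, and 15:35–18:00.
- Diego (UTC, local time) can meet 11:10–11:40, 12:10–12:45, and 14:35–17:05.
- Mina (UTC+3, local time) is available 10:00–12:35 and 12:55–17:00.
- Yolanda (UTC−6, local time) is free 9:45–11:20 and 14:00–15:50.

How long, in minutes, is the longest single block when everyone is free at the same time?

Zara → UTC: 09:00–10:35, 11:10–11:45, 12:05–12:55, 14:20–14:45.
Carlos → UTC: 11:00–13:10, 13:45–15:45, 16:35–19:00.
Diego → UTC: 11:10–11:40, 12:10–12:45, 14:35–17:05.
Mina → UTC: 07:00–09:35, 09:55–14:00.
Yolanda → UTC: 15:45–17:20, 20:00–21:50.
Zara ∩ Carlos: 11:10–11:45, 12:05–12:55, 14:20–14:45.
Zara ∩ Carlos ∩ Diego: 11:10–11:40, 12:10–12:45, 14:35–14:45.
Zara ∩ Carlos ∩ Diego ∩ Mina: 11:10–11:40, 12:10–12:45.
Zara ∩ Carlos ∩ Diego ∩ Mina ∩ Yolanda: (none).
No common window.

0 minutes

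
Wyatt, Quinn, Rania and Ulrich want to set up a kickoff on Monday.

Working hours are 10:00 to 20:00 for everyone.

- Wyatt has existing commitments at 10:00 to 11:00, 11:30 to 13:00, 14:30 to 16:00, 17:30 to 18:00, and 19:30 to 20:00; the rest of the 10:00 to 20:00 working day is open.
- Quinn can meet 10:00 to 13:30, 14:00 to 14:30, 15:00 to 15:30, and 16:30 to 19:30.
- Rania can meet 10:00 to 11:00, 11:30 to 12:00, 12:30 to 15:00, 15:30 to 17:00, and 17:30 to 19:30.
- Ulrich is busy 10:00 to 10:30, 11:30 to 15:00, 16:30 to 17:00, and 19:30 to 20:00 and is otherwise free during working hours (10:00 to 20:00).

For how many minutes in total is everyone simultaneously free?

90 minutes

Wyatt free within 10:00–20:00: 11:00–11:30, 13:00–14:30, 16:00–17:30, 18:00–19:30.
Ulrich free within 10:00–20:00: 10:30–11:30, 15:00–16:30, 17:00–19:30.
Wyatt ∩ Quinn: 11:00–11:30, 13:00–13:30, 14:00–14:30, 16:30–17:30, 18:00–19:30.
Wyatt ∩ Quinn ∩ Rania: 13:00–13:30, 14:00–14:30, 16:30–17:00, 18:00–19:30.
Wyatt ∩ Quinn ∩ Rania ∩ Ulrich: 18:00–19:30.
Total common minutes: 90.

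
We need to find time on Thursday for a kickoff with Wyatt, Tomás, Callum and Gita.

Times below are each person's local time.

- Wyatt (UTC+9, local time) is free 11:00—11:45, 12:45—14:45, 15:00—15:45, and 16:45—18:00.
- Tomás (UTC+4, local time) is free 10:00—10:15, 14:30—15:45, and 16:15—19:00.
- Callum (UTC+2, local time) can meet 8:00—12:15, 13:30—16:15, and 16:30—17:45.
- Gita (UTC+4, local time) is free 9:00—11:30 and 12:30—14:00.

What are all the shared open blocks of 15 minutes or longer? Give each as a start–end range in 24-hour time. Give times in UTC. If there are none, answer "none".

06:00–06:15

Wyatt → UTC: 02:00–02:45, 03:45–05:45, 06:00–06:45, 07:45–09:00.
Tomás → UTC: 06:00–06:15, 10:30–11:45, 12:15–15:00.
Callum → UTC: 06:00–10:15, 11:30–14:15, 14:30–15:45.
Gita → UTC: 05:00–07:30, 08:30–10:00.
Wyatt ∩ Tomás: 06:00–06:15.
Wyatt ∩ Tomás ∩ Callum: 06:00–06:15.
Wyatt ∩ Tomás ∩ Callum ∩ Gita: 06:00–06:15.
Windows ≥ 15 min: 06:00–06:15.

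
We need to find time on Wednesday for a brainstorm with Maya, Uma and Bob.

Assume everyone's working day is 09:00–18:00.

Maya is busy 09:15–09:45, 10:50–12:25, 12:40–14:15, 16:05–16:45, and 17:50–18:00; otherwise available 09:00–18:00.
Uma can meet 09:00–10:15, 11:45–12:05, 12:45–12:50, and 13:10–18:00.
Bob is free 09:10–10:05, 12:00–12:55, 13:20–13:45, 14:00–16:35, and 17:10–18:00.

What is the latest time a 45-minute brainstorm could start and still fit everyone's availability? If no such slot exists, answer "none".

15:20

Maya free within 09:00–18:00: 09:00–09:15, 09:45–10:50, 12:25–12:40, 14:15–16:05, 16:45–17:50.
Maya ∩ Uma: 09:00–09:15, 09:45–10:15, 14:15–16:05, 16:45–17:50.
Maya ∩ Uma ∩ Bob: 09:10–09:15, 09:45–10:05, 14:15–16:05, 17:10–17:50.
Windows ≥ 45 min: 14:15–16:05.
Latest start in the last window 14:15–16:05 is 16:05 − 45 min = 15:20.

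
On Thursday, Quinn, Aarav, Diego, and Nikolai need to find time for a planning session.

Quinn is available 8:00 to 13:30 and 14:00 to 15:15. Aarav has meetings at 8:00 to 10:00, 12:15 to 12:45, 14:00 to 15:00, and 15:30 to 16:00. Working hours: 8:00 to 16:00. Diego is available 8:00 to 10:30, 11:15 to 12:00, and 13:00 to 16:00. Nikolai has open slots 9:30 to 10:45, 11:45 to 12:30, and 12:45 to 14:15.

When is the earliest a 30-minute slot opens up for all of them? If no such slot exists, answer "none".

Aarav free within 08:00–16:00: 10:00–12:15, 12:45–14:00, 15:00–15:30.
Quinn ∩ Aarav: 10:00–12:15, 12:45–13:30, 15:00–15:15.
Quinn ∩ Aarav ∩ Diego: 10:00–10:30, 11:15–12:00, 13:00–13:30, 15:00–15:15.
Quinn ∩ Aarav ∩ Diego ∩ Nikolai: 10:00–10:30, 11:45–12:00, 13:00–13:30.
Windows ≥ 30 min: 10:00–10:30, 13:00–13:30.
Earliest such window starts at 10:00.

10:00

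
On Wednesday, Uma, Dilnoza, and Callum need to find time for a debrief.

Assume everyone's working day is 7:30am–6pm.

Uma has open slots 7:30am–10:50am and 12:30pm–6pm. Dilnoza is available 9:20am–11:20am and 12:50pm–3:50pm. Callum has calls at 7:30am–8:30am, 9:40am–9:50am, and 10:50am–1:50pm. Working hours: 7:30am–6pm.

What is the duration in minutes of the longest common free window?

120 minutes

Callum free within 07:30–18:00: 08:30–09:40, 09:50–10:50, 13:50–18:00.
Uma ∩ Dilnoza: 09:20–10:50, 12:50–15:50.
Uma ∩ Dilnoza ∩ Callum: 09:20–09:40, 09:50–10:50, 13:50–15:50.
Common window lengths: 20, 60, 120 min; longest is 120.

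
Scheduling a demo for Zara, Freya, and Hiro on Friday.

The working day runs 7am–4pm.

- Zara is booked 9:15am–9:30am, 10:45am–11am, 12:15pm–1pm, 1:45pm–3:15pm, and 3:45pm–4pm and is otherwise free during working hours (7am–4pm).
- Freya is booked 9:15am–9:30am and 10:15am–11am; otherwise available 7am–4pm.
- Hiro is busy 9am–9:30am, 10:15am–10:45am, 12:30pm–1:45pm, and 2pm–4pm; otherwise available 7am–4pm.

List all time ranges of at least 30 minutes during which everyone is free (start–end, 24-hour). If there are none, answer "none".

07:00–09:00, 09:30–10:15, 11:00–12:15

Zara free within 07:00–16:00: 07:00–09:15, 09:30–10:45, 11:00–12:15, 13:00–13:45, 15:15–15:45.
Freya free within 07:00–16:00: 07:00–09:15, 09:30–10:15, 11:00–16:00.
Hiro free within 07:00–16:00: 07:00–09:00, 09:30–10:15, 10:45–12:30, 13:45–14:00.
Zara ∩ Freya: 07:00–09:15, 09:30–10:15, 11:00–12:15, 13:00–13:45, 15:15–15:45.
Zara ∩ Freya ∩ Hiro: 07:00–09:00, 09:30–10:15, 11:00–12:15.
Windows ≥ 30 min: 07:00–09:00, 09:30–10:15, 11:00–12:15.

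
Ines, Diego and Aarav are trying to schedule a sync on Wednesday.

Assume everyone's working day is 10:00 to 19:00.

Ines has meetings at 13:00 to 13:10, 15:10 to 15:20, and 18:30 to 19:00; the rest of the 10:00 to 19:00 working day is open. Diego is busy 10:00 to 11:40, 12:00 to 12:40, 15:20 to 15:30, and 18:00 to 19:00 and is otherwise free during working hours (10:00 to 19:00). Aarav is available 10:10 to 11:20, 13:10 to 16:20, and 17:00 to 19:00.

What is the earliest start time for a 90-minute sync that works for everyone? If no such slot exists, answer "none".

Ines free within 10:00–19:00: 10:00–13:00, 13:10–15:10, 15:20–18:30.
Diego free within 10:00–19:00: 11:40–12:00, 12:40–15:20, 15:30–18:00.
Ines ∩ Diego: 11:40–12:00, 12:40–13:00, 13:10–15:10, 15:30–18:00.
Ines ∩ Diego ∩ Aarav: 13:10–15:10, 15:30–16:20, 17:00–18:00.
Windows ≥ 90 min: 13:10–15:10.
Earliest such window starts at 13:10.

13:10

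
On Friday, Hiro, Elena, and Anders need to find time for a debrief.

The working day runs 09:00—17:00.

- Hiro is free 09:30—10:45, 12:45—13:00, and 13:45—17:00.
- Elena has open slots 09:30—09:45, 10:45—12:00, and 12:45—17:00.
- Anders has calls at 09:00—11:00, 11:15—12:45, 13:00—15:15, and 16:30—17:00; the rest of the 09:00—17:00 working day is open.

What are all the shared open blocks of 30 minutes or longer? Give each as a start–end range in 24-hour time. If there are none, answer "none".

15:15–16:30

Anders free within 09:00–17:00: 11:00–11:15, 12:45–13:00, 15:15–16:30.
Hiro ∩ Elena: 09:30–09:45, 12:45–13:00, 13:45–17:00.
Hiro ∩ Elena ∩ Anders: 12:45–13:00, 15:15–16:30.
Windows ≥ 30 min: 15:15–16:30.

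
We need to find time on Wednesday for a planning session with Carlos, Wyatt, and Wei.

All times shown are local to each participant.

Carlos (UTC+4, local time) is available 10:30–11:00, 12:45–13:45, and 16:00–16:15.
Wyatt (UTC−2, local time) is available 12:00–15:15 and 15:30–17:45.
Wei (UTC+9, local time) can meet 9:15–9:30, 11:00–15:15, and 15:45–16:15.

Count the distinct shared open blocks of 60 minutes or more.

0

Carlos → UTC: 06:30–07:00, 08:45–09:45, 12:00–12:15.
Wyatt → UTC: 14:00–17:15, 17:30–19:45.
Wei → UTC: 00:15–00:30, 02:00–06:15, 06:45–07:15.
Carlos ∩ Wyatt: (none).
Carlos ∩ Wyatt ∩ Wei: (none).
Windows ≥ 60 min: (none).
That's 0 windows.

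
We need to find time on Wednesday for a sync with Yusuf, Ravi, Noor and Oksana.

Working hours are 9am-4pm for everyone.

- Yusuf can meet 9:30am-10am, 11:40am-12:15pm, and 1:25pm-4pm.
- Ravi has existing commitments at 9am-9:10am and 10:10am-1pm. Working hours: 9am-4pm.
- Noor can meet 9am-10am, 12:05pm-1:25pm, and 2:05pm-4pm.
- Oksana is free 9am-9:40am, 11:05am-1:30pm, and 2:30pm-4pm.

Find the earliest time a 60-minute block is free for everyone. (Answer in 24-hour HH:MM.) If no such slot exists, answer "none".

14:30

Ravi free within 09:00–16:00: 09:10–10:10, 13:00–16:00.
Yusuf ∩ Ravi: 09:30–10:00, 13:25–16:00.
Yusuf ∩ Ravi ∩ Noor: 09:30–10:00, 14:05–16:00.
Yusuf ∩ Ravi ∩ Noor ∩ Oksana: 09:30–09:40, 14:30–16:00.
Windows ≥ 60 min: 14:30–16:00.
Earliest such window starts at 14:30.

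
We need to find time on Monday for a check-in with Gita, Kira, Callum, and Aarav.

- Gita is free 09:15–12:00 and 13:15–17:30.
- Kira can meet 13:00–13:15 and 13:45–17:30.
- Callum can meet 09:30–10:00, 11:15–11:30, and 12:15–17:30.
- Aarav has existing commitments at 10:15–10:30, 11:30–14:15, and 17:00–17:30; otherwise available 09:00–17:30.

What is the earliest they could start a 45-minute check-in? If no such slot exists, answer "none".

Aarav free within 09:00–17:30: 09:00–10:15, 10:30–11:30, 14:15–17:00.
Gita ∩ Kira: 13:45–17:30.
Gita ∩ Kira ∩ Callum: 13:45–17:30.
Gita ∩ Kira ∩ Callum ∩ Aarav: 14:15–17:00.
Windows ≥ 45 min: 14:15–17:00.
Earliest such window starts at 14:15.

14:15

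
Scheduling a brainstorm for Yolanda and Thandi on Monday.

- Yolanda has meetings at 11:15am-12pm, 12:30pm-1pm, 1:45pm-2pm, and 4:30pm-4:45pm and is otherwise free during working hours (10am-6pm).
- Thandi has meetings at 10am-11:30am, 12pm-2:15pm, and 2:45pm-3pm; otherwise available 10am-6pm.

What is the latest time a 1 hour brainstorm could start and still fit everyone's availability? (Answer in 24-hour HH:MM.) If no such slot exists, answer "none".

Yolanda free within 10:00–18:00: 10:00–11:15, 12:00–12:30, 13:00–13:45, 14:00–16:30, 16:45–18:00.
Thandi free within 10:00–18:00: 11:30–12:00, 14:15–14:45, 15:00–18:00.
Yolanda ∩ Thandi: 14:15–14:45, 15:00–16:30, 16:45–18:00.
Windows ≥ 60 min: 15:00–16:30, 16:45–18:00.
Latest start in the last window 16:45–18:00 is 18:00 − 60 min = 17:00.

17:00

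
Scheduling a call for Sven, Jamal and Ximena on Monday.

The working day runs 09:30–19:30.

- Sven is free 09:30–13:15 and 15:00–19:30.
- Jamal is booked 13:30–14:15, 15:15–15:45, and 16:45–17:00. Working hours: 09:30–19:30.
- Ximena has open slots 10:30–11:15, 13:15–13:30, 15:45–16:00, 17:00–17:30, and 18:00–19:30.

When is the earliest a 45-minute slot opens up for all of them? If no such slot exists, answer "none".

10:30

Jamal free within 09:30–19:30: 09:30–13:30, 14:15–15:15, 15:45–16:45, 17:00–19:30.
Sven ∩ Jamal: 09:30–13:15, 15:00–15:15, 15:45–16:45, 17:00–19:30.
Sven ∩ Jamal ∩ Ximena: 10:30–11:15, 15:45–16:00, 17:00–17:30, 18:00–19:30.
Windows ≥ 45 min: 10:30–11:15, 18:00–19:30.
Earliest such window starts at 10:30.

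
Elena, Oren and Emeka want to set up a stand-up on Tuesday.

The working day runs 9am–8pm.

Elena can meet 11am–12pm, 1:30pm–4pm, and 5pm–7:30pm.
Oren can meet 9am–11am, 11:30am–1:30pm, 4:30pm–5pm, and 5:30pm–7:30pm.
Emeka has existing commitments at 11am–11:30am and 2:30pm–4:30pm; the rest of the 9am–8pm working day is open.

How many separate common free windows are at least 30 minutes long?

Emeka free within 09:00–20:00: 09:00–11:00, 11:30–14:30, 16:30–20:00.
Elena ∩ Oren: 11:30–12:00, 17:30–19:30.
Elena ∩ Oren ∩ Emeka: 11:30–12:00, 17:30–19:30.
Windows ≥ 30 min: 11:30–12:00, 17:30–19:30.
That's 2 windows.

2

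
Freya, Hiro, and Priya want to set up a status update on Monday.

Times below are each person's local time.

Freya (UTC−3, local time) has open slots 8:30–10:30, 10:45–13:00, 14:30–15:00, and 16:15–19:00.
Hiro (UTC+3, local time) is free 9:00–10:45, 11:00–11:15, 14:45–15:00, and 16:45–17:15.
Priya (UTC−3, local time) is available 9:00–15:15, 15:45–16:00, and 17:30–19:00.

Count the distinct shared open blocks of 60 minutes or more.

Freya → UTC: 11:30–13:30, 13:45–16:00, 17:30–18:00, 19:15–22:00.
Hiro → UTC: 06:00–07:45, 08:00–08:15, 11:45–12:00, 13:45–14:15.
Priya → UTC: 12:00–18:15, 18:45–19:00, 20:30–22:00.
Freya ∩ Hiro: 11:45–12:00, 13:45–14:15.
Freya ∩ Hiro ∩ Priya: 13:45–14:15.
Windows ≥ 60 min: (none).
That's 0 windows.

0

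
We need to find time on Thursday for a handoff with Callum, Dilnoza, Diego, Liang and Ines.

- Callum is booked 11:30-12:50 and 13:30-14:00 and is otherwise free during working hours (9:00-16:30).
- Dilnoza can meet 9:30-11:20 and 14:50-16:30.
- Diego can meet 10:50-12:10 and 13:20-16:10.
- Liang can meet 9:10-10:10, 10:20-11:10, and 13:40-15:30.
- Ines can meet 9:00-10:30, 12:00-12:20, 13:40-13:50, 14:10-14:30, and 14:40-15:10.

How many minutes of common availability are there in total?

20 minutes

Callum free within 09:00–16:30: 09:00–11:30, 12:50–13:30, 14:00–16:30.
Callum ∩ Dilnoza: 09:30–11:20, 14:50–16:30.
Callum ∩ Dilnoza ∩ Diego: 10:50–11:20, 14:50–16:10.
Callum ∩ Dilnoza ∩ Diego ∩ Liang: 10:50–11:10, 14:50–15:30.
Callum ∩ Dilnoza ∩ Diego ∩ Liang ∩ Ines: 14:50–15:10.
Total common minutes: 20.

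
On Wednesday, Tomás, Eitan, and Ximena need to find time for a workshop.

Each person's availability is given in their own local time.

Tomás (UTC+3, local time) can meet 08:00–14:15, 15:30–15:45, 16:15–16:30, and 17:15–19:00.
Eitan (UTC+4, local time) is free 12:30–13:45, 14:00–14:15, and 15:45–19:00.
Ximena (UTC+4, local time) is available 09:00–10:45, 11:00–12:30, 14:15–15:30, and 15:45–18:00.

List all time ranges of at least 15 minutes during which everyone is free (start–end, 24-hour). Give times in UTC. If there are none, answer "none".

12:30–12:45, 13:15–13:30

Tomás → UTC: 05:00–11:15, 12:30–12:45, 13:15–13:30, 14:15–16:00.
Eitan → UTC: 08:30–09:45, 10:00–10:15, 11:45–15:00.
Ximena → UTC: 05:00–06:45, 07:00–08:30, 10:15–11:30, 11:45–14:00.
Tomás ∩ Eitan: 08:30–09:45, 10:00–10:15, 12:30–12:45, 13:15–13:30, 14:15–15:00.
Tomás ∩ Eitan ∩ Ximena: 12:30–12:45, 13:15–13:30.
Windows ≥ 15 min: 12:30–12:45, 13:15–13:30.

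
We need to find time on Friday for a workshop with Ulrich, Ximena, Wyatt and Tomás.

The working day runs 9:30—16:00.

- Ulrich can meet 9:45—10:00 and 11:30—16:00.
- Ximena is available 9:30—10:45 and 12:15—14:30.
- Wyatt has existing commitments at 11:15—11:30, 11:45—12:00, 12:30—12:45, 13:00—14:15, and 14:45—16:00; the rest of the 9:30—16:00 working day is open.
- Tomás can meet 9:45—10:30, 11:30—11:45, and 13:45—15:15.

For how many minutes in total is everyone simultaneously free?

30 minutes

Wyatt free within 09:30–16:00: 09:30–11:15, 11:30–11:45, 12:00–12:30, 12:45–13:00, 14:15–14:45.
Ulrich ∩ Ximena: 09:45–10:00, 12:15–14:30.
Ulrich ∩ Ximena ∩ Wyatt: 09:45–10:00, 12:15–12:30, 12:45–13:00, 14:15–14:30.
Ulrich ∩ Ximena ∩ Wyatt ∩ Tomás: 09:45–10:00, 14:15–14:30.
Total common minutes: 15 + 15 = 30.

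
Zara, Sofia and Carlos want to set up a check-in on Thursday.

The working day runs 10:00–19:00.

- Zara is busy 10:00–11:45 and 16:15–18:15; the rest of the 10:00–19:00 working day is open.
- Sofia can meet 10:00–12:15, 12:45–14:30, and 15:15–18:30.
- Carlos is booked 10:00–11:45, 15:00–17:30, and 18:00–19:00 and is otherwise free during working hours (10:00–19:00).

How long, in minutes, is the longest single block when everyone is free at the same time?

Zara free within 10:00–19:00: 11:45–16:15, 18:15–19:00.
Carlos free within 10:00–19:00: 11:45–15:00, 17:30–18:00.
Zara ∩ Sofia: 11:45–12:15, 12:45–14:30, 15:15–16:15, 18:15–18:30.
Zara ∩ Sofia ∩ Carlos: 11:45–12:15, 12:45–14:30.
Common window lengths: 30, 105 min; longest is 105.

105 minutes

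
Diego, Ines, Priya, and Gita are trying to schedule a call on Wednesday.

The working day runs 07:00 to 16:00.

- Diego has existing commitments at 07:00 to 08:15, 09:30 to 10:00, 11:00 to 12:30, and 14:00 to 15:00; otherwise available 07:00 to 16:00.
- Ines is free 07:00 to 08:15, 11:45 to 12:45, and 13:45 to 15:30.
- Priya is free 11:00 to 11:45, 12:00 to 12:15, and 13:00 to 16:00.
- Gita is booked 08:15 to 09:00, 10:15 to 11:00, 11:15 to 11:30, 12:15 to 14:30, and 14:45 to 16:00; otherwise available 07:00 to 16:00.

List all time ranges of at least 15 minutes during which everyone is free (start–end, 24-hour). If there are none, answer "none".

none

Diego free within 07:00–16:00: 08:15–09:30, 10:00–11:00, 12:30–14:00, 15:00–16:00.
Gita free within 07:00–16:00: 07:00–08:15, 09:00–10:15, 11:00–11:15, 11:30–12:15, 14:30–14:45.
Diego ∩ Ines: 12:30–12:45, 13:45–14:00, 15:00–15:30.
Diego ∩ Ines ∩ Priya: 13:45–14:00, 15:00–15:30.
Diego ∩ Ines ∩ Priya ∩ Gita: (none).
Windows ≥ 15 min: (none).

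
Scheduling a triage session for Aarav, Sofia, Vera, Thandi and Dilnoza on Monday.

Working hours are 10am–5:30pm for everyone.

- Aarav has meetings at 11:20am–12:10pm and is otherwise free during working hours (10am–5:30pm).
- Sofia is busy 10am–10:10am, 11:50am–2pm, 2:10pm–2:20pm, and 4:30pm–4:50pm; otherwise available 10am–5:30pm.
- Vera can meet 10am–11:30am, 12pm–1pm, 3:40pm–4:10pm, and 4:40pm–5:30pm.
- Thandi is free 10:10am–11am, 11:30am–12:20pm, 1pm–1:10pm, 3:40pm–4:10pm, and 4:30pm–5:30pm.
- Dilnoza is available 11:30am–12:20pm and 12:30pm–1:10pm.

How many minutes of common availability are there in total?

Aarav free within 10:00–17:30: 10:00–11:20, 12:10–17:30.
Sofia free within 10:00–17:30: 10:10–11:50, 14:00–14:10, 14:20–16:30, 16:50–17:30.
Aarav ∩ Sofia: 10:10–11:20, 14:00–14:10, 14:20–16:30, 16:50–17:30.
Aarav ∩ Sofia ∩ Vera: 10:10–11:20, 15:40–16:10, 16:50–17:30.
Aarav ∩ Sofia ∩ Vera ∩ Thandi: 10:10–11:00, 15:40–16:10, 16:50–17:30.
Aarav ∩ Sofia ∩ Vera ∩ Thandi ∩ Dilnoza: (none).
Total common minutes: 0.

0 minutes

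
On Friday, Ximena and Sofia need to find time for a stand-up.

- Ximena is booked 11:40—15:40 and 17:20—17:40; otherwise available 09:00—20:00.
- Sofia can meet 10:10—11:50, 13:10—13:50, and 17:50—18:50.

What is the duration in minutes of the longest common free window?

90 minutes

Ximena free within 09:00–20:00: 09:00–11:40, 15:40–17:20, 17:40–20:00.
Ximena ∩ Sofia: 10:10–11:40, 17:50–18:50.
Common window lengths: 90, 60 min; longest is 90.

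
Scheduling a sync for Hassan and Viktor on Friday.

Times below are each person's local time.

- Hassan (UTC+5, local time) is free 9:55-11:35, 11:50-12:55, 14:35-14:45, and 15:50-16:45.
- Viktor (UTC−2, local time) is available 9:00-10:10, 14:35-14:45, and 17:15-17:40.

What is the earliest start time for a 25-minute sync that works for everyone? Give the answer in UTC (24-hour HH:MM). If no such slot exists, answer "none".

Hassan → UTC: 04:55–06:35, 06:50–07:55, 09:35–09:45, 10:50–11:45.
Viktor → UTC: 11:00–12:10, 16:35–16:45, 19:15–19:40.
Hassan ∩ Viktor: 11:00–11:45.
Windows ≥ 25 min: 11:00–11:45.
Earliest such window starts at 11:00.

11:00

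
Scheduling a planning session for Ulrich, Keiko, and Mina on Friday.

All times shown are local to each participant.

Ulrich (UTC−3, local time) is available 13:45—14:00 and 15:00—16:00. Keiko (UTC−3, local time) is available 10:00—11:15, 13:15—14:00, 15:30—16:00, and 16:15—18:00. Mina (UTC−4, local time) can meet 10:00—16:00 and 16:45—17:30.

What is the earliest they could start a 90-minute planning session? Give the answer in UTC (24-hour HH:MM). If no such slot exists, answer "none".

Ulrich → UTC: 16:45–17:00, 18:00–19:00.
Keiko → UTC: 13:00–14:15, 16:15–17:00, 18:30–19:00, 19:15–21:00.
Mina → UTC: 14:00–20:00, 20:45–21:30.
Ulrich ∩ Keiko: 16:45–17:00, 18:30–19:00.
Ulrich ∩ Keiko ∩ Mina: 16:45–17:00, 18:30–19:00.
Windows ≥ 90 min: (none).

none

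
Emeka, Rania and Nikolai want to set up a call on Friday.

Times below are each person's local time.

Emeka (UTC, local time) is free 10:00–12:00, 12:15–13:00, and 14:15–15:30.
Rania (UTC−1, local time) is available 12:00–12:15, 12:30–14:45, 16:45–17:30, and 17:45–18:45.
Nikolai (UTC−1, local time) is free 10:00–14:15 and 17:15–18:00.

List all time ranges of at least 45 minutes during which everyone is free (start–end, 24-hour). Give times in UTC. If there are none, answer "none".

Emeka → UTC: 10:00–12:00, 12:15–13:00, 14:15–15:30.
Rania → UTC: 13:00–13:15, 13:30–15:45, 17:45–18:30, 18:45–19:45.
Nikolai → UTC: 11:00–15:15, 18:15–19:00.
Emeka ∩ Rania: 14:15–15:30.
Emeka ∩ Rania ∩ Nikolai: 14:15–15:15.
Windows ≥ 45 min: 14:15–15:15.

14:15–15:15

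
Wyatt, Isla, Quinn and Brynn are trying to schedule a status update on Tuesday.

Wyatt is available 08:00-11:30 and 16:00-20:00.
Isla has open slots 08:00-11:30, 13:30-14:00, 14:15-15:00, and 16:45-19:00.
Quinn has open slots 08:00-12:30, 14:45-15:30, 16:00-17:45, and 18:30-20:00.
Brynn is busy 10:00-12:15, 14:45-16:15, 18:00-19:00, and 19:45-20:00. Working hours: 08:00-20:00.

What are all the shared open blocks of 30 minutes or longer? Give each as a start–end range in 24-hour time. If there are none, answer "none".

08:00–10:00, 16:45–17:45

Brynn free within 08:00–20:00: 08:00–10:00, 12:15–14:45, 16:15–18:00, 19:00–19:45.
Wyatt ∩ Isla: 08:00–11:30, 16:45–19:00.
Wyatt ∩ Isla ∩ Quinn: 08:00–11:30, 16:45–17:45, 18:30–19:00.
Wyatt ∩ Isla ∩ Quinn ∩ Brynn: 08:00–10:00, 16:45–17:45.
Windows ≥ 30 min: 08:00–10:00, 16:45–17:45.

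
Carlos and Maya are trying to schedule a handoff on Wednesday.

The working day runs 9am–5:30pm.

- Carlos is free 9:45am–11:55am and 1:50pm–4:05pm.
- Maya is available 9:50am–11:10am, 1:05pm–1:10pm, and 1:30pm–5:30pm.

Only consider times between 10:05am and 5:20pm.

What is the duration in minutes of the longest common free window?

135 minutes

Carlos ∩ Maya: 09:50–11:10, 13:50–16:05.
Restricted to 10:05–17:20: 10:05–11:10, 13:50–16:05.
Common window lengths: 65, 135 min; longest is 135.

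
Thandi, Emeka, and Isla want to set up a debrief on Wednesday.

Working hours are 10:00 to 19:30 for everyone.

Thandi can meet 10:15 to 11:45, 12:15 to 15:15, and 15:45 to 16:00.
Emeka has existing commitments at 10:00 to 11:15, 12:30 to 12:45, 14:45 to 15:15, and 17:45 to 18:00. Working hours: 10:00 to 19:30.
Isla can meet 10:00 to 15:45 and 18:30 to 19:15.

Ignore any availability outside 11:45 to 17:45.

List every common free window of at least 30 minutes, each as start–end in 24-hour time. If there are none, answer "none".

12:45–14:45

Emeka free within 10:00–19:30: 11:15–12:30, 12:45–14:45, 15:15–17:45, 18:00–19:30.
Thandi ∩ Emeka: 11:15–11:45, 12:15–12:30, 12:45–14:45, 15:45–16:00.
Thandi ∩ Emeka ∩ Isla: 11:15–11:45, 12:15–12:30, 12:45–14:45.
Restricted to 11:45–17:45: 12:15–12:30, 12:45–14:45.
Windows ≥ 30 min: 12:45–14:45.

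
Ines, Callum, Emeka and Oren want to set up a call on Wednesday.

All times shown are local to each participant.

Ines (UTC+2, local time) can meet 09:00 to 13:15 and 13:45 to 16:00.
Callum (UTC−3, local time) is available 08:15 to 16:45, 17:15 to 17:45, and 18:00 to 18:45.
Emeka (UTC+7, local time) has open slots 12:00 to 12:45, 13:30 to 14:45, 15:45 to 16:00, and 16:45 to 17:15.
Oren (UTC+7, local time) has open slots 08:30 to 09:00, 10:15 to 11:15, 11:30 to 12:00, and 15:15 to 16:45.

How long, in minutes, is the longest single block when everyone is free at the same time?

0 minutes

Ines → UTC: 07:00–11:15, 11:45–14:00.
Callum → UTC: 11:15–19:45, 20:15–20:45, 21:00–21:45.
Emeka → UTC: 05:00–05:45, 06:30–07:45, 08:45–09:00, 09:45–10:15.
Oren → UTC: 01:30–02:00, 03:15–04:15, 04:30–05:00, 08:15–09:45.
Ines ∩ Callum: 11:45–14:00.
Ines ∩ Callum ∩ Emeka: (none).
Ines ∩ Callum ∩ Emeka ∩ Oren: (none).
No common window.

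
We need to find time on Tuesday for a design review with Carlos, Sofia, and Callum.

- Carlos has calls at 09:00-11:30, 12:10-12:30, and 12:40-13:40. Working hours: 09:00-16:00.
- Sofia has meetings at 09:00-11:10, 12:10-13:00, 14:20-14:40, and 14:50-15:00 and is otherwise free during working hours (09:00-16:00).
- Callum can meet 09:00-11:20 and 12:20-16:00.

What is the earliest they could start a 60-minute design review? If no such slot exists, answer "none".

15:00

Carlos free within 09:00–16:00: 11:30–12:10, 12:30–12:40, 13:40–16:00.
Sofia free within 09:00–16:00: 11:10–12:10, 13:00–14:20, 14:40–14:50, 15:00–16:00.
Carlos ∩ Sofia: 11:30–12:10, 13:40–14:20, 14:40–14:50, 15:00–16:00.
Carlos ∩ Sofia ∩ Callum: 13:40–14:20, 14:40–14:50, 15:00–16:00.
Windows ≥ 60 min: 15:00–16:00.
Earliest such window starts at 15:00.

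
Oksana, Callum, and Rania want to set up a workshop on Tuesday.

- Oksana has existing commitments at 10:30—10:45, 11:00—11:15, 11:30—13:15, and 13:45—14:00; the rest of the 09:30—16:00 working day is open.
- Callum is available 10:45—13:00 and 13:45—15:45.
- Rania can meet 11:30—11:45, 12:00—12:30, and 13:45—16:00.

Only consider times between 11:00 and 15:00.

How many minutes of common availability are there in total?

60 minutes

Oksana free within 09:30–16:00: 09:30–10:30, 10:45–11:00, 11:15–11:30, 13:15–13:45, 14:00–16:00.
Oksana ∩ Callum: 10:45–11:00, 11:15–11:30, 14:00–15:45.
Oksana ∩ Callum ∩ Rania: 14:00–15:45.
Restricted to 11:00–15:00: 14:00–15:00.
Total common minutes: 60.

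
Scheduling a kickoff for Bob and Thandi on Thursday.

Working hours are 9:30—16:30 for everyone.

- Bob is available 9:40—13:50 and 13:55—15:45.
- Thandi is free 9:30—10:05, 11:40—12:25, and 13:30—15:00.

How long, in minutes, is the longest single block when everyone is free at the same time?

Bob ∩ Thandi: 09:40–10:05, 11:40–12:25, 13:30–13:50, 13:55–15:00.
Common window lengths: 25, 45, 20, 65 min; longest is 65.

65 minutes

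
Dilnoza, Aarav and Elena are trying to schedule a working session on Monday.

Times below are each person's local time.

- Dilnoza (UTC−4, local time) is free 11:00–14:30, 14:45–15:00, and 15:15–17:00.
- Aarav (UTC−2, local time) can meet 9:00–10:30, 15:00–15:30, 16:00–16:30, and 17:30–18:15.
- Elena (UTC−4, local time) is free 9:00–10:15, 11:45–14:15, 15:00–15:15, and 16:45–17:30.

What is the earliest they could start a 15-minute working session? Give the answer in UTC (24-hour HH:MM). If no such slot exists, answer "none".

Dilnoza → UTC: 15:00–18:30, 18:45–19:00, 19:15–21:00.
Aarav → UTC: 11:00–12:30, 17:00–17:30, 18:00–18:30, 19:30–20:15.
Elena → UTC: 13:00–14:15, 15:45–18:15, 19:00–19:15, 20:45–21:30.
Dilnoza ∩ Aarav: 17:00–17:30, 18:00–18:30, 19:30–20:15.
Dilnoza ∩ Aarav ∩ Elena: 17:00–17:30, 18:00–18:15.
Windows ≥ 15 min: 17:00–17:30, 18:00–18:15.
Earliest such window starts at 17:00.

17:00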